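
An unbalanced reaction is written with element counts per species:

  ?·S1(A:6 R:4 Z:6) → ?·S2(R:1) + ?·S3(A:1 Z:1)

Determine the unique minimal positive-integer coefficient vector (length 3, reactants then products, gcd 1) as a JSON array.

Coefficients: [1, 4, 6]

A: 1·6 = 6 | 4·0+6·1 = 6
R: 1·4 = 4 | 4·1+6·0 = 4
Z: 1·6 = 6 | 4·0+6·1 = 6
gcd(1,4,6) = 1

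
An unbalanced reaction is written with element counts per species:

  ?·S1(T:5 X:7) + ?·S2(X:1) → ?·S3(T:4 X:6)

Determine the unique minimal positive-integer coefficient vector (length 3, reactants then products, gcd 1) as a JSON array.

T: 4·5+2·0 = 20 | 5·4 = 20
X: 4·7+2·1 = 30 | 5·6 = 30
gcd(4,2,5) = 1

Coefficients: [4, 2, 5]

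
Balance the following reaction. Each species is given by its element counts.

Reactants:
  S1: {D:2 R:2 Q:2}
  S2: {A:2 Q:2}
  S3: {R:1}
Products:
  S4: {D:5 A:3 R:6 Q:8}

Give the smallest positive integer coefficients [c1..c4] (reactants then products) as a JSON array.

D: 5·2+3·0+2·0 = 10 | 2·5 = 10
A: 5·0+3·2+2·0 = 6 | 2·3 = 6
R: 5·2+3·0+2·1 = 12 | 2·6 = 12
Q: 5·2+3·2+2·0 = 16 | 2·8 = 16
gcd(5,3,2,2) = 1

Coefficients: [5, 3, 2, 2]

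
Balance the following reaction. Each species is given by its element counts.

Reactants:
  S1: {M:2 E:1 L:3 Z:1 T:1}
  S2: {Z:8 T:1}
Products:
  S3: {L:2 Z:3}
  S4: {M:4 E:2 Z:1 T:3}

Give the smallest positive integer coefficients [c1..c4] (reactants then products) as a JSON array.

M: 2·2+1·0 = 4 | 3·0+1·4 = 4
E: 2·1+1·0 = 2 | 3·0+1·2 = 2
L: 2·3+1·0 = 6 | 3·2+1·0 = 6
Z: 2·1+1·8 = 10 | 3·3+1·1 = 10
T: 2·1+1·1 = 3 | 3·0+1·3 = 3
gcd(2,1,3,1) = 1

Coefficients: [2, 1, 3, 1]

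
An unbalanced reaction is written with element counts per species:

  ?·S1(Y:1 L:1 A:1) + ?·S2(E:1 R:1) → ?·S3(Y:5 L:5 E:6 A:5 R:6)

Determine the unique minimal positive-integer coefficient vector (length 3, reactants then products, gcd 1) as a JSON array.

Coefficients: [5, 6, 1]

Y: 5·1+6·0 = 5 | 1·5 = 5
L: 5·1+6·0 = 5 | 1·5 = 5
E: 5·0+6·1 = 6 | 1·6 = 6
A: 5·1+6·0 = 5 | 1·5 = 5
R: 5·0+6·1 = 6 | 1·6 = 6
gcd(5,6,1) = 1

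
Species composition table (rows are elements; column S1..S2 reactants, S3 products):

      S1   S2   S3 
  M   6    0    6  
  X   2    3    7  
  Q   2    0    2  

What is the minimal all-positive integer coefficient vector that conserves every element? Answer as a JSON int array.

Coefficients: [3, 5, 3]

M: 3·6+5·0 = 18 | 3·6 = 18
X: 3·2+5·3 = 21 | 3·7 = 21
Q: 3·2+5·0 = 6 | 3·2 = 6
gcd(3,5,3) = 1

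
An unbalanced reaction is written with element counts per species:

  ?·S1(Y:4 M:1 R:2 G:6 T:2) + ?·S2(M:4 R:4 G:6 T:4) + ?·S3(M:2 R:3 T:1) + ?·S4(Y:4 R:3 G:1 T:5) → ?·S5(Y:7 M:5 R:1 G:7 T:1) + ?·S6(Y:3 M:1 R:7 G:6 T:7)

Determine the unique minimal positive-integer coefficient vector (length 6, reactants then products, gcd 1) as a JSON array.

Y: 6·4+2·0+3·0+3·4 = 36 | 3·7+5·3 = 36
M: 6·1+2·4+3·2+3·0 = 20 | 3·5+5·1 = 20
R: 6·2+2·4+3·3+3·3 = 38 | 3·1+5·7 = 38
G: 6·6+2·6+3·0+3·1 = 51 | 3·7+5·6 = 51
T: 6·2+2·4+3·1+3·5 = 38 | 3·1+5·7 = 38
gcd(6,2,3,3,3,5) = 1

Coefficients: [6, 2, 3, 3, 3, 5]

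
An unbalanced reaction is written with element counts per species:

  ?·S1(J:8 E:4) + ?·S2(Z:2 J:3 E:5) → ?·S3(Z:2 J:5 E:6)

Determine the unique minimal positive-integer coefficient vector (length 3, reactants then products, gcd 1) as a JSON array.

Coefficients: [1, 4, 4]

Z: 1·0+4·2 = 8 | 4·2 = 8
J: 1·8+4·3 = 20 | 4·5 = 20
E: 1·4+4·5 = 24 | 4·6 = 24
gcd(1,4,4) = 1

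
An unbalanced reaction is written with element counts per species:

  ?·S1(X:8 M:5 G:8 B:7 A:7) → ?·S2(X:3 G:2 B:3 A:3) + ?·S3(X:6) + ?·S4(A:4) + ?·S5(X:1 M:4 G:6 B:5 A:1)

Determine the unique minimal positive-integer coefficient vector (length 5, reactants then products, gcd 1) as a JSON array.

X: 4·8 = 32 | 1·3+4·6+5·0+5·1 = 32
M: 4·5 = 20 | 1·0+4·0+5·0+5·4 = 20
G: 4·8 = 32 | 1·2+4·0+5·0+5·6 = 32
B: 4·7 = 28 | 1·3+4·0+5·0+5·5 = 28
A: 4·7 = 28 | 1·3+4·0+5·4+5·1 = 28
gcd(4,1,4,5,5) = 1

Coefficients: [4, 1, 4, 5, 5]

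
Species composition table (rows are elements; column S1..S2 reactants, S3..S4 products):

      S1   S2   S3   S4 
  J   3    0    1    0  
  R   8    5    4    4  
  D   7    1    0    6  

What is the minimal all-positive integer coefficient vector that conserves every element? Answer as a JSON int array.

J: 2·3+4·0 = 6 | 6·1+3·0 = 6
R: 2·8+4·5 = 36 | 6·4+3·4 = 36
D: 2·7+4·1 = 18 | 6·0+3·6 = 18
gcd(2,4,6,3) = 1

Coefficients: [2, 4, 6, 3]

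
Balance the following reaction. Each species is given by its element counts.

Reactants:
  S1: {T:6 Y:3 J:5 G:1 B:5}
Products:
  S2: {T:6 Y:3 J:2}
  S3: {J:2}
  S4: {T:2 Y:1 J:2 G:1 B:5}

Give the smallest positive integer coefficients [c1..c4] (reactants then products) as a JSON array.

Coefficients: [6, 4, 5, 6]

T: 6·6 = 36 | 4·6+5·0+6·2 = 36
Y: 6·3 = 18 | 4·3+5·0+6·1 = 18
J: 6·5 = 30 | 4·2+5·2+6·2 = 30
G: 6·1 = 6 | 4·0+5·0+6·1 = 6
B: 6·5 = 30 | 4·0+5·0+6·5 = 30
gcd(6,4,5,6) = 1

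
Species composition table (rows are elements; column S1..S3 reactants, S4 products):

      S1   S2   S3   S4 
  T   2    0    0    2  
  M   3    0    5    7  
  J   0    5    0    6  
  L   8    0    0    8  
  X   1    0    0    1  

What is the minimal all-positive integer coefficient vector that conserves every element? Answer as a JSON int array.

T: 5·2+6·0+4·0 = 10 | 5·2 = 10
M: 5·3+6·0+4·5 = 35 | 5·7 = 35
J: 5·0+6·5+4·0 = 30 | 5·6 = 30
L: 5·8+6·0+4·0 = 40 | 5·8 = 40
X: 5·1+6·0+4·0 = 5 | 5·1 = 5
gcd(5,6,4,5) = 1

Coefficients: [5, 6, 4, 5]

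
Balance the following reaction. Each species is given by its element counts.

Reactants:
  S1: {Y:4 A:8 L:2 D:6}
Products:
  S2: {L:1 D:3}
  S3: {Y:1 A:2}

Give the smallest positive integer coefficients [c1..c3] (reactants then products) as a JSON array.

Y: 1·4 = 4 | 2·0+4·1 = 4
A: 1·8 = 8 | 2·0+4·2 = 8
L: 1·2 = 2 | 2·1+4·0 = 2
D: 1·6 = 6 | 2·3+4·0 = 6
gcd(1,2,4) = 1

Coefficients: [1, 2, 4]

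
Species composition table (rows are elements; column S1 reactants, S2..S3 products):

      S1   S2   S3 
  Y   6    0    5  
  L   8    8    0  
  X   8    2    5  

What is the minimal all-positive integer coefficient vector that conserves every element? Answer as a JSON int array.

Coefficients: [5, 5, 6]

Y: 5·6 = 30 | 5·0+6·5 = 30
L: 5·8 = 40 | 5·8+6·0 = 40
X: 5·8 = 40 | 5·2+6·5 = 40
gcd(5,5,6) = 1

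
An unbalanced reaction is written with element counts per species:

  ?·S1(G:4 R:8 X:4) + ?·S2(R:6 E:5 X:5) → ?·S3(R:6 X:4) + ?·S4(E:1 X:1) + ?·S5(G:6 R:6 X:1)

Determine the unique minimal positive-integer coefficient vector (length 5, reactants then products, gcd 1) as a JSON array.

G: 6·4+1·0 = 24 | 5·0+5·0+4·6 = 24
R: 6·8+1·6 = 54 | 5·6+5·0+4·6 = 54
E: 6·0+1·5 = 5 | 5·0+5·1+4·0 = 5
X: 6·4+1·5 = 29 | 5·4+5·1+4·1 = 29
gcd(6,1,5,5,4) = 1

Coefficients: [6, 1, 5, 5, 4]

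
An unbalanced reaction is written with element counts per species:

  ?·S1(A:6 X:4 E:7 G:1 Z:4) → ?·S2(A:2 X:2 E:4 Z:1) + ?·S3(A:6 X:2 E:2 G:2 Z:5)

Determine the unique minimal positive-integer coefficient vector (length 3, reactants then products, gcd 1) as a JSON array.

A: 2·6 = 12 | 3·2+1·6 = 12
X: 2·4 = 8 | 3·2+1·2 = 8
E: 2·7 = 14 | 3·4+1·2 = 14
G: 2·1 = 2 | 3·0+1·2 = 2
Z: 2·4 = 8 | 3·1+1·5 = 8
gcd(2,3,1) = 1

Coefficients: [2, 3, 1]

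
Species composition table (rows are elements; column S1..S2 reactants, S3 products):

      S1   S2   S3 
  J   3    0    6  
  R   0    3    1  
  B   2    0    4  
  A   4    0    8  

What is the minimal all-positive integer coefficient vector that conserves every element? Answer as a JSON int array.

J: 6·3+1·0 = 18 | 3·6 = 18
R: 6·0+1·3 = 3 | 3·1 = 3
B: 6·2+1·0 = 12 | 3·4 = 12
A: 6·4+1·0 = 24 | 3·8 = 24
gcd(6,1,3) = 1

Coefficients: [6, 1, 3]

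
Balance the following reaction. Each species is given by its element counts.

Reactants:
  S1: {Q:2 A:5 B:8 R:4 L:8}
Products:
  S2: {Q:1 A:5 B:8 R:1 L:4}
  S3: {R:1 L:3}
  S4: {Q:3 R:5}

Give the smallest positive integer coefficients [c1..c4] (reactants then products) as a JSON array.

Q: 3·2 = 6 | 3·1+4·0+1·3 = 6
A: 3·5 = 15 | 3·5+4·0+1·0 = 15
B: 3·8 = 24 | 3·8+4·0+1·0 = 24
R: 3·4 = 12 | 3·1+4·1+1·5 = 12
L: 3·8 = 24 | 3·4+4·3+1·0 = 24
gcd(3,3,4,1) = 1

Coefficients: [3, 3, 4, 1]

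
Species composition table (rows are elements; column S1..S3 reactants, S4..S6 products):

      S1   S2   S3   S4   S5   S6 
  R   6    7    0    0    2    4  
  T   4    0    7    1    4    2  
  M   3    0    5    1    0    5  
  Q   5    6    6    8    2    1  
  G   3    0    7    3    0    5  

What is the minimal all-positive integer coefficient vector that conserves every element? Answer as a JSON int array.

Coefficients: [1, 2, 3, 3, 4, 3]

R: 1·6+2·7+3·0 = 20 | 3·0+4·2+3·4 = 20
T: 1·4+2·0+3·7 = 25 | 3·1+4·4+3·2 = 25
M: 1·3+2·0+3·5 = 18 | 3·1+4·0+3·5 = 18
Q: 1·5+2·6+3·6 = 35 | 3·8+4·2+3·1 = 35
G: 1·3+2·0+3·7 = 24 | 3·3+4·0+3·5 = 24
gcd(1,2,3,3,4,3) = 1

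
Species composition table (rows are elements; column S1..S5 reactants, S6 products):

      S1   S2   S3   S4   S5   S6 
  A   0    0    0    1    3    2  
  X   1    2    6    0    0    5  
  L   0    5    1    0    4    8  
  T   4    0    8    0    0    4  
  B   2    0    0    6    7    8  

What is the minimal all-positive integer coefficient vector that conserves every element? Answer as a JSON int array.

Coefficients: [1, 6, 2, 4, 2, 5]

A: 1·0+6·0+2·0+4·1+2·3 = 10 | 5·2 = 10
X: 1·1+6·2+2·6+4·0+2·0 = 25 | 5·5 = 25
L: 1·0+6·5+2·1+4·0+2·4 = 40 | 5·8 = 40
T: 1·4+6·0+2·8+4·0+2·0 = 20 | 5·4 = 20
B: 1·2+6·0+2·0+4·6+2·7 = 40 | 5·8 = 40
gcd(1,6,2,4,2,5) = 1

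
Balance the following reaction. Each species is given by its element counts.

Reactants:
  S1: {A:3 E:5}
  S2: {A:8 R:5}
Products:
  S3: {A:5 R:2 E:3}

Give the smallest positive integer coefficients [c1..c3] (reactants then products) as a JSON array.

A: 3·3+2·8 = 25 | 5·5 = 25
R: 3·0+2·5 = 10 | 5·2 = 10
E: 3·5+2·0 = 15 | 5·3 = 15
gcd(3,2,5) = 1

Coefficients: [3, 2, 5]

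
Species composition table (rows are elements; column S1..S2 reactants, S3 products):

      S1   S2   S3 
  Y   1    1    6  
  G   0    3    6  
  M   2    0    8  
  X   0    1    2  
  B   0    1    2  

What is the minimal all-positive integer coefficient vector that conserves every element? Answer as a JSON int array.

Y: 4·1+2·1 = 6 | 1·6 = 6
G: 4·0+2·3 = 6 | 1·6 = 6
M: 4·2+2·0 = 8 | 1·8 = 8
X: 4·0+2·1 = 2 | 1·2 = 2
B: 4·0+2·1 = 2 | 1·2 = 2
gcd(4,2,1) = 1

Coefficients: [4, 2, 1]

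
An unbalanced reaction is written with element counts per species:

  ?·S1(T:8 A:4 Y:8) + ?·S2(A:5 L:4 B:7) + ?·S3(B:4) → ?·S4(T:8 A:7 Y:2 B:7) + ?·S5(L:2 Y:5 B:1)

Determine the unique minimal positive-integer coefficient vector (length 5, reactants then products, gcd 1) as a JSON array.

Coefficients: [5, 3, 5, 5, 6]

T: 5·8+3·0+5·0 = 40 | 5·8+6·0 = 40
A: 5·4+3·5+5·0 = 35 | 5·7+6·0 = 35
L: 5·0+3·4+5·0 = 12 | 5·0+6·2 = 12
Y: 5·8+3·0+5·0 = 40 | 5·2+6·5 = 40
B: 5·0+3·7+5·4 = 41 | 5·7+6·1 = 41
gcd(5,3,5,5,6) = 1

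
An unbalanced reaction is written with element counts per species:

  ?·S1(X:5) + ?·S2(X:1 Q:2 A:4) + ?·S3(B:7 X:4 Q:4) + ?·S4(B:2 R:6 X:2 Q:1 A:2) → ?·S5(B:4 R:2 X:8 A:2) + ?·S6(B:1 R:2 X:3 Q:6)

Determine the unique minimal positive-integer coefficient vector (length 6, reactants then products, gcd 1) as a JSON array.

B: 5·0+1·0+2·7+2·2 = 18 | 4·4+2·1 = 18
R: 5·0+1·0+2·0+2·6 = 12 | 4·2+2·2 = 12
X: 5·5+1·1+2·4+2·2 = 38 | 4·8+2·3 = 38
Q: 5·0+1·2+2·4+2·1 = 12 | 4·0+2·6 = 12
A: 5·0+1·4+2·0+2·2 = 8 | 4·2+2·0 = 8
gcd(5,1,2,2,4,2) = 1

Coefficients: [5, 1, 2, 2, 4, 2]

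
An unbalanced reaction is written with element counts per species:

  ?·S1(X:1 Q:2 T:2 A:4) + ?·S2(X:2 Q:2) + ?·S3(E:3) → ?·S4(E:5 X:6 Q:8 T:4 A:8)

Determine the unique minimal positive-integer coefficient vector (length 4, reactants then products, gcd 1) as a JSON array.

E: 6·0+6·0+5·3 = 15 | 3·5 = 15
X: 6·1+6·2+5·0 = 18 | 3·6 = 18
Q: 6·2+6·2+5·0 = 24 | 3·8 = 24
T: 6·2+6·0+5·0 = 12 | 3·4 = 12
A: 6·4+6·0+5·0 = 24 | 3·8 = 24
gcd(6,6,5,3) = 1

Coefficients: [6, 6, 5, 3]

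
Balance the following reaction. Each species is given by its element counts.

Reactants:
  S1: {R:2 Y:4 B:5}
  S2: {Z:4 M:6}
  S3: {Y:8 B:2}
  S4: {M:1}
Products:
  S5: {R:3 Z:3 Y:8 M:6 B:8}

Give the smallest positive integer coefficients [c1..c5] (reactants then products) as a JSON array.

R: 6·2+3·0+1·0+6·0 = 12 | 4·3 = 12
Z: 6·0+3·4+1·0+6·0 = 12 | 4·3 = 12
Y: 6·4+3·0+1·8+6·0 = 32 | 4·8 = 32
M: 6·0+3·6+1·0+6·1 = 24 | 4·6 = 24
B: 6·5+3·0+1·2+6·0 = 32 | 4·8 = 32
gcd(6,3,1,6,4) = 1

Coefficients: [6, 3, 1, 6, 4]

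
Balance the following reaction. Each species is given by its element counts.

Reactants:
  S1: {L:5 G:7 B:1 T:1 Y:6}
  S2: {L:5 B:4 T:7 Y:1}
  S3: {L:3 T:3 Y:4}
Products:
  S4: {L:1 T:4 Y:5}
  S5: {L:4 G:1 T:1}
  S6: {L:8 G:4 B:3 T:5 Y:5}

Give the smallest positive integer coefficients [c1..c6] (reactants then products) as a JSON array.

Coefficients: [3, 3, 6, 4, 1, 5]

L: 3·5+3·5+6·3 = 48 | 4·1+1·4+5·8 = 48
G: 3·7+3·0+6·0 = 21 | 4·0+1·1+5·4 = 21
B: 3·1+3·4+6·0 = 15 | 4·0+1·0+5·3 = 15
T: 3·1+3·7+6·3 = 42 | 4·4+1·1+5·5 = 42
Y: 3·6+3·1+6·4 = 45 | 4·5+1·0+5·5 = 45
gcd(3,3,6,4,1,5) = 1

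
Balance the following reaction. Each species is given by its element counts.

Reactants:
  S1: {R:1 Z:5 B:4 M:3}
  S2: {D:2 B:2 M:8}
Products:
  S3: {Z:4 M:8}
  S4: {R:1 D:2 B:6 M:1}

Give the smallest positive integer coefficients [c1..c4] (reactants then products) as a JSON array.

Coefficients: [4, 4, 5, 4]

R: 4·1+4·0 = 4 | 5·0+4·1 = 4
D: 4·0+4·2 = 8 | 5·0+4·2 = 8
Z: 4·5+4·0 = 20 | 5·4+4·0 = 20
B: 4·4+4·2 = 24 | 5·0+4·6 = 24
M: 4·3+4·8 = 44 | 5·8+4·1 = 44
gcd(4,4,5,4) = 1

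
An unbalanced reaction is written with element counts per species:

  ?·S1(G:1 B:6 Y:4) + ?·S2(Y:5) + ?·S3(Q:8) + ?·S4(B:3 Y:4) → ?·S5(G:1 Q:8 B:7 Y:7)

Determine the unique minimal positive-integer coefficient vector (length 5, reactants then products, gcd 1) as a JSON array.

Coefficients: [3, 1, 3, 1, 3]

G: 3·1+1·0+3·0+1·0 = 3 | 3·1 = 3
Q: 3·0+1·0+3·8+1·0 = 24 | 3·8 = 24
B: 3·6+1·0+3·0+1·3 = 21 | 3·7 = 21
Y: 3·4+1·5+3·0+1·4 = 21 | 3·7 = 21
gcd(3,1,3,1,3) = 1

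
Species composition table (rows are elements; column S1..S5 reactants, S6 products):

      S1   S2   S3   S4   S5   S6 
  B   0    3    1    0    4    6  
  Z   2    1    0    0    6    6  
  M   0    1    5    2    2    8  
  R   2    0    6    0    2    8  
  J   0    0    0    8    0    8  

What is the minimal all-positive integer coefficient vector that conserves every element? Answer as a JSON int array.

Coefficients: [6, 6, 4, 5, 2, 5]

B: 6·0+6·3+4·1+5·0+2·4 = 30 | 5·6 = 30
Z: 6·2+6·1+4·0+5·0+2·6 = 30 | 5·6 = 30
M: 6·0+6·1+4·5+5·2+2·2 = 40 | 5·8 = 40
R: 6·2+6·0+4·6+5·0+2·2 = 40 | 5·8 = 40
J: 6·0+6·0+4·0+5·8+2·0 = 40 | 5·8 = 40
gcd(6,6,4,5,2,5) = 1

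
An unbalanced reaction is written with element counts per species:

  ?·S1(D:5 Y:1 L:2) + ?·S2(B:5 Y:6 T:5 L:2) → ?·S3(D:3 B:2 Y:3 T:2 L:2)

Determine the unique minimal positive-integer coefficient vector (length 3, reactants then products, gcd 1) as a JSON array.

D: 3·5+2·0 = 15 | 5·3 = 15
B: 3·0+2·5 = 10 | 5·2 = 10
Y: 3·1+2·6 = 15 | 5·3 = 15
T: 3·0+2·5 = 10 | 5·2 = 10
L: 3·2+2·2 = 10 | 5·2 = 10
gcd(3,2,5) = 1

Coefficients: [3, 2, 5]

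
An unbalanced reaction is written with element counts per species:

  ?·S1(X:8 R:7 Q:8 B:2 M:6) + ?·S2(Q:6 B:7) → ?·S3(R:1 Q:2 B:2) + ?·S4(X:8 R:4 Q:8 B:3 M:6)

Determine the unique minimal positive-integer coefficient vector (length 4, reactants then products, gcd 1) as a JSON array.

X: 1·8+1·0 = 8 | 3·0+1·8 = 8
R: 1·7+1·0 = 7 | 3·1+1·4 = 7
Q: 1·8+1·6 = 14 | 3·2+1·8 = 14
B: 1·2+1·7 = 9 | 3·2+1·3 = 9
M: 1·6+1·0 = 6 | 3·0+1·6 = 6
gcd(1,1,3,1) = 1

Coefficients: [1, 1, 3, 1]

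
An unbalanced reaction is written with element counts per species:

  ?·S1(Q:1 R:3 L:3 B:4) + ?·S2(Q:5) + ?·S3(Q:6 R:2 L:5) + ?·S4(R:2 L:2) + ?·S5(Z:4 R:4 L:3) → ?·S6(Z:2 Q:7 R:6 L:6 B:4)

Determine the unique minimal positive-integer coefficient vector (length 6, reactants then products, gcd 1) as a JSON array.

Z: 6·0+6·0+1·0+2·0+3·4 = 12 | 6·2 = 12
Q: 6·1+6·5+1·6+2·0+3·0 = 42 | 6·7 = 42
R: 6·3+6·0+1·2+2·2+3·4 = 36 | 6·6 = 36
L: 6·3+6·0+1·5+2·2+3·3 = 36 | 6·6 = 36
B: 6·4+6·0+1·0+2·0+3·0 = 24 | 6·4 = 24
gcd(6,6,1,2,3,6) = 1

Coefficients: [6, 6, 1, 2, 3, 6]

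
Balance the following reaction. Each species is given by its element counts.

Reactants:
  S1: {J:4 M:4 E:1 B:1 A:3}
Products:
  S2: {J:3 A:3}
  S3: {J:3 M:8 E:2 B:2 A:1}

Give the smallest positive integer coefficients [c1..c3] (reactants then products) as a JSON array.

J: 6·4 = 24 | 5·3+3·3 = 24
M: 6·4 = 24 | 5·0+3·8 = 24
E: 6·1 = 6 | 5·0+3·2 = 6
B: 6·1 = 6 | 5·0+3·2 = 6
A: 6·3 = 18 | 5·3+3·1 = 18
gcd(6,5,3) = 1

Coefficients: [6, 5, 3]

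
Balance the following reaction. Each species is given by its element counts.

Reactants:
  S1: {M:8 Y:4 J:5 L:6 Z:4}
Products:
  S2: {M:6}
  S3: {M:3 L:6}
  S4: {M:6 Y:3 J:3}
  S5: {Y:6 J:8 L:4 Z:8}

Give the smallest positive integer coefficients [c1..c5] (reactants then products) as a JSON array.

Coefficients: [6, 4, 4, 2, 3]

M: 6·8 = 48 | 4·6+4·3+2·6+3·0 = 48
Y: 6·4 = 24 | 4·0+4·0+2·3+3·6 = 24
J: 6·5 = 30 | 4·0+4·0+2·3+3·8 = 30
L: 6·6 = 36 | 4·0+4·6+2·0+3·4 = 36
Z: 6·4 = 24 | 4·0+4·0+2·0+3·8 = 24
gcd(6,4,4,2,3) = 1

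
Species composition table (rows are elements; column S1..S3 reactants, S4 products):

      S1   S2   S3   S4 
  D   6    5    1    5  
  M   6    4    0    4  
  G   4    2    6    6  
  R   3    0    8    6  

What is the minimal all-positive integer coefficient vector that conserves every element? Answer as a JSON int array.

Coefficients: [2, 2, 3, 5]

D: 2·6+2·5+3·1 = 25 | 5·5 = 25
M: 2·6+2·4+3·0 = 20 | 5·4 = 20
G: 2·4+2·2+3·6 = 30 | 5·6 = 30
R: 2·3+2·0+3·8 = 30 | 5·6 = 30
gcd(2,2,3,5) = 1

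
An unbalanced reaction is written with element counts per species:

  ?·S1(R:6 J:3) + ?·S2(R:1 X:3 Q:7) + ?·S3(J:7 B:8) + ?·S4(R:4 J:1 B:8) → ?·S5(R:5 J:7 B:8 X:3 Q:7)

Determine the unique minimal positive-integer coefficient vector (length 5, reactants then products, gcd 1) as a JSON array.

R: 2·6+4·1+3·0+1·4 = 20 | 4·5 = 20
J: 2·3+4·0+3·7+1·1 = 28 | 4·7 = 28
B: 2·0+4·0+3·8+1·8 = 32 | 4·8 = 32
X: 2·0+4·3+3·0+1·0 = 12 | 4·3 = 12
Q: 2·0+4·7+3·0+1·0 = 28 | 4·7 = 28
gcd(2,4,3,1,4) = 1

Coefficients: [2, 4, 3, 1, 4]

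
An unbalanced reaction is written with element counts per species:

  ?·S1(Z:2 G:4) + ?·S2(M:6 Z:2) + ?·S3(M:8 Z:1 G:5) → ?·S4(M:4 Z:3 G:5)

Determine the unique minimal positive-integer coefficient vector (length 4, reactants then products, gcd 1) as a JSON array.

M: 5·0+2·6+1·8 = 20 | 5·4 = 20
Z: 5·2+2·2+1·1 = 15 | 5·3 = 15
G: 5·4+2·0+1·5 = 25 | 5·5 = 25
gcd(5,2,1,5) = 1

Coefficients: [5, 2, 1, 5]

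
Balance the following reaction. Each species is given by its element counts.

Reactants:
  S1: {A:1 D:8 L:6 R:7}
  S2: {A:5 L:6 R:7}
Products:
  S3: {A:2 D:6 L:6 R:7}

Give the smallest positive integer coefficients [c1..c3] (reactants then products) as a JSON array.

Coefficients: [3, 1, 4]

A: 3·1+1·5 = 8 | 4·2 = 8
D: 3·8+1·0 = 24 | 4·6 = 24
L: 3·6+1·6 = 24 | 4·6 = 24
R: 3·7+1·7 = 28 | 4·7 = 28
gcd(3,1,4) = 1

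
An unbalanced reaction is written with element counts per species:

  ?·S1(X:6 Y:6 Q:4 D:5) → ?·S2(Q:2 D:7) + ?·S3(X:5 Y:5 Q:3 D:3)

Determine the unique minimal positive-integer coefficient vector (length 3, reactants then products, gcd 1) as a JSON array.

Coefficients: [5, 1, 6]

X: 5·6 = 30 | 1·0+6·5 = 30
Y: 5·6 = 30 | 1·0+6·5 = 30
Q: 5·4 = 20 | 1·2+6·3 = 20
D: 5·5 = 25 | 1·7+6·3 = 25
gcd(5,1,6) = 1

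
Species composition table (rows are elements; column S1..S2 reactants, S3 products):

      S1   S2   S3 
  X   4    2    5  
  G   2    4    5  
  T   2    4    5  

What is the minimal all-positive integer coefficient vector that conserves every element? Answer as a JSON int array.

Coefficients: [5, 5, 6]

X: 5·4+5·2 = 30 | 6·5 = 30
G: 5·2+5·4 = 30 | 6·5 = 30
T: 5·2+5·4 = 30 | 6·5 = 30
gcd(5,5,6) = 1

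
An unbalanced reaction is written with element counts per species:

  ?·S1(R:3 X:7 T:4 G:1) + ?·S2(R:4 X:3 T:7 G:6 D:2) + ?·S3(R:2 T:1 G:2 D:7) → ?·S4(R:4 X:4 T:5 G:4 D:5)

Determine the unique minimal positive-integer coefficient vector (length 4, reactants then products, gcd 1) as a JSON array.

Coefficients: [2, 2, 3, 5]

R: 2·3+2·4+3·2 = 20 | 5·4 = 20
X: 2·7+2·3+3·0 = 20 | 5·4 = 20
T: 2·4+2·7+3·1 = 25 | 5·5 = 25
G: 2·1+2·6+3·2 = 20 | 5·4 = 20
D: 2·0+2·2+3·7 = 25 | 5·5 = 25
gcd(2,2,3,5) = 1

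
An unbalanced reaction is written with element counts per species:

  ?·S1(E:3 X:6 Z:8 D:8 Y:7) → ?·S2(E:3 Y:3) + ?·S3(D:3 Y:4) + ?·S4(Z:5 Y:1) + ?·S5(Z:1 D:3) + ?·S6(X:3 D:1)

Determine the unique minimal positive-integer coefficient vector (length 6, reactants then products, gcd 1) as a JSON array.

E: 3·3 = 9 | 3·3+2·0+4·0+4·0+6·0 = 9
X: 3·6 = 18 | 3·0+2·0+4·0+4·0+6·3 = 18
Z: 3·8 = 24 | 3·0+2·0+4·5+4·1+6·0 = 24
D: 3·8 = 24 | 3·0+2·3+4·0+4·3+6·1 = 24
Y: 3·7 = 21 | 3·3+2·4+4·1+4·0+6·0 = 21
gcd(3,3,2,4,4,6) = 1

Coefficients: [3, 3, 2, 4, 4, 6]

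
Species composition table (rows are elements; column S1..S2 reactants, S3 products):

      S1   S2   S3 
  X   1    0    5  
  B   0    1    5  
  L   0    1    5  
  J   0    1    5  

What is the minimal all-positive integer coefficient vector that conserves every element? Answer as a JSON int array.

X: 5·1+5·0 = 5 | 1·5 = 5
B: 5·0+5·1 = 5 | 1·5 = 5
L: 5·0+5·1 = 5 | 1·5 = 5
J: 5·0+5·1 = 5 | 1·5 = 5
gcd(5,5,1) = 1

Coefficients: [5, 5, 1]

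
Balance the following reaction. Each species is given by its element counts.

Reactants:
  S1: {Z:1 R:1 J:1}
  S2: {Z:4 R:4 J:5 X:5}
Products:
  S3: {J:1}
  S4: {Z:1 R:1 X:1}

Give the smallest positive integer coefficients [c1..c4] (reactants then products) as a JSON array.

Z: 1·1+1·4 = 5 | 6·0+5·1 = 5
R: 1·1+1·4 = 5 | 6·0+5·1 = 5
J: 1·1+1·5 = 6 | 6·1+5·0 = 6
X: 1·0+1·5 = 5 | 6·0+5·1 = 5
gcd(1,1,6,5) = 1

Coefficients: [1, 1, 6, 5]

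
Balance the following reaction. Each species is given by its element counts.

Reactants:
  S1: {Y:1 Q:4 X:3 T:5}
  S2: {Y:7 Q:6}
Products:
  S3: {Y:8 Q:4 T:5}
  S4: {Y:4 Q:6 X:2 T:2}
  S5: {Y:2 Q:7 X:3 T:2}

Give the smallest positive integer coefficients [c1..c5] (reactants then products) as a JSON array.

Coefficients: [4, 4, 2, 3, 2]

Y: 4·1+4·7 = 32 | 2·8+3·4+2·2 = 32
Q: 4·4+4·6 = 40 | 2·4+3·6+2·7 = 40
X: 4·3+4·0 = 12 | 2·0+3·2+2·3 = 12
T: 4·5+4·0 = 20 | 2·5+3·2+2·2 = 20
gcd(4,4,2,3,2) = 1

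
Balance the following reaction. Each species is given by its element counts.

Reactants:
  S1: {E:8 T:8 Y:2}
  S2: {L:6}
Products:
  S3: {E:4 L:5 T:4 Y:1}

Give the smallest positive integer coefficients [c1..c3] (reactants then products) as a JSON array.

Coefficients: [3, 5, 6]

E: 3·8+5·0 = 24 | 6·4 = 24
L: 3·0+5·6 = 30 | 6·5 = 30
T: 3·8+5·0 = 24 | 6·4 = 24
Y: 3·2+5·0 = 6 | 6·1 = 6
gcd(3,5,6) = 1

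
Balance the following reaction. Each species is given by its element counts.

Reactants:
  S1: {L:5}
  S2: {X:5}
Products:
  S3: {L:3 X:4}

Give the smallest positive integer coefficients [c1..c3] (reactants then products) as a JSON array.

L: 3·5+4·0 = 15 | 5·3 = 15
X: 3·0+4·5 = 20 | 5·4 = 20
gcd(3,4,5) = 1

Coefficients: [3, 4, 5]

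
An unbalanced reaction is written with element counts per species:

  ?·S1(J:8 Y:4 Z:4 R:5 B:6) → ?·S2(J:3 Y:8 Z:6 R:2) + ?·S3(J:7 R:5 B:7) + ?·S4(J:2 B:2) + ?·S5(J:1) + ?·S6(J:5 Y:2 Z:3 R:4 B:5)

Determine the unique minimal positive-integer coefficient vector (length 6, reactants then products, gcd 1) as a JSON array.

Coefficients: [6, 2, 2, 1, 6, 4]

J: 6·8 = 48 | 2·3+2·7+1·2+6·1+4·5 = 48
Y: 6·4 = 24 | 2·8+2·0+1·0+6·0+4·2 = 24
Z: 6·4 = 24 | 2·6+2·0+1·0+6·0+4·3 = 24
R: 6·5 = 30 | 2·2+2·5+1·0+6·0+4·4 = 30
B: 6·6 = 36 | 2·0+2·7+1·2+6·0+4·5 = 36
gcd(6,2,2,1,6,4) = 1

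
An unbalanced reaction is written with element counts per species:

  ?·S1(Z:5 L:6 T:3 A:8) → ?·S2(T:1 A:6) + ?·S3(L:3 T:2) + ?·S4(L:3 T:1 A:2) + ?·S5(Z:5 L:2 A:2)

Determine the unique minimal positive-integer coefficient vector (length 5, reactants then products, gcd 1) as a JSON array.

Z: 6·5 = 30 | 5·0+5·0+3·0+6·5 = 30
L: 6·6 = 36 | 5·0+5·3+3·3+6·2 = 36
T: 6·3 = 18 | 5·1+5·2+3·1+6·0 = 18
A: 6·8 = 48 | 5·6+5·0+3·2+6·2 = 48
gcd(6,5,5,3,6) = 1

Coefficients: [6, 5, 5, 3, 6]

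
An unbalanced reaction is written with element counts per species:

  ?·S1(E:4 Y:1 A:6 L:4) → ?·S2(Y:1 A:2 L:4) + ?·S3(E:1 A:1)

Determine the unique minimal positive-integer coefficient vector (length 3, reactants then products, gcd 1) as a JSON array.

E: 1·4 = 4 | 1·0+4·1 = 4
Y: 1·1 = 1 | 1·1+4·0 = 1
A: 1·6 = 6 | 1·2+4·1 = 6
L: 1·4 = 4 | 1·4+4·0 = 4
gcd(1,1,4) = 1

Coefficients: [1, 1, 4]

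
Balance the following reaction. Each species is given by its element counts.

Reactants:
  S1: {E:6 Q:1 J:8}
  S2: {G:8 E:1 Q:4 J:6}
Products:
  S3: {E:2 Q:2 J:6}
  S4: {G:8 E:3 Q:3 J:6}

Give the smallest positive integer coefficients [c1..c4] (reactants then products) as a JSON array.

G: 3·0+5·8 = 40 | 4·0+5·8 = 40
E: 3·6+5·1 = 23 | 4·2+5·3 = 23
Q: 3·1+5·4 = 23 | 4·2+5·3 = 23
J: 3·8+5·6 = 54 | 4·6+5·6 = 54
gcd(3,5,4,5) = 1

Coefficients: [3, 5, 4, 5]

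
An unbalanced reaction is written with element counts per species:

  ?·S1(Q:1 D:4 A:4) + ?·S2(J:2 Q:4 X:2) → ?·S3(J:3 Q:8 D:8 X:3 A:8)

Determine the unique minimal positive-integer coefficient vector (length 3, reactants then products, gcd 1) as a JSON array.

J: 4·0+3·2 = 6 | 2·3 = 6
Q: 4·1+3·4 = 16 | 2·8 = 16
D: 4·4+3·0 = 16 | 2·8 = 16
X: 4·0+3·2 = 6 | 2·3 = 6
A: 4·4+3·0 = 16 | 2·8 = 16
gcd(4,3,2) = 1

Coefficients: [4, 3, 2]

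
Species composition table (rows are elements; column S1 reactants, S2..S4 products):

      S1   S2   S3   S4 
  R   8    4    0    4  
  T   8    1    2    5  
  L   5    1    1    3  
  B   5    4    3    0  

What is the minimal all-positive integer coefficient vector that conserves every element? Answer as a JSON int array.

R: 5·8 = 40 | 4·4+3·0+6·4 = 40
T: 5·8 = 40 | 4·1+3·2+6·5 = 40
L: 5·5 = 25 | 4·1+3·1+6·3 = 25
B: 5·5 = 25 | 4·4+3·3+6·0 = 25
gcd(5,4,3,6) = 1

Coefficients: [5, 4, 3, 6]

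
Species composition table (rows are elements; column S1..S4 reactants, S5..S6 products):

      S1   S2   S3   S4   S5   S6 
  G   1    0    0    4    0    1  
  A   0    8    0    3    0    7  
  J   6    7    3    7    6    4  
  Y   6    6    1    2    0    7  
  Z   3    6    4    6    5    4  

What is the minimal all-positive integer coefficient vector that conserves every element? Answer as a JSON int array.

G: 1·1+4·0+3·0+1·4 = 5 | 5·0+5·1 = 5
A: 1·0+4·8+3·0+1·3 = 35 | 5·0+5·7 = 35
J: 1·6+4·7+3·3+1·7 = 50 | 5·6+5·4 = 50
Y: 1·6+4·6+3·1+1·2 = 35 | 5·0+5·7 = 35
Z: 1·3+4·6+3·4+1·6 = 45 | 5·5+5·4 = 45
gcd(1,4,3,1,5,5) = 1

Coefficients: [1, 4, 3, 1, 5, 5]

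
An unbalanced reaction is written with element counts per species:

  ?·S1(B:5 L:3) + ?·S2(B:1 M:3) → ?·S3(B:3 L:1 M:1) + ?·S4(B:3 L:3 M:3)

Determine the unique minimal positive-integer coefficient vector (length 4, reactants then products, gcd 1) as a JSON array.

B: 2·5+2·1 = 12 | 3·3+1·3 = 12
L: 2·3+2·0 = 6 | 3·1+1·3 = 6
M: 2·0+2·3 = 6 | 3·1+1·3 = 6
gcd(2,2,3,1) = 1

Coefficients: [2, 2, 3, 1]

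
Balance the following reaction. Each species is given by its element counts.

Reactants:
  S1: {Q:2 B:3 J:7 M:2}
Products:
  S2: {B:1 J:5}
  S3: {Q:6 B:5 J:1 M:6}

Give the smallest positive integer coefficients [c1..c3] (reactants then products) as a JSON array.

Q: 3·2 = 6 | 4·0+1·6 = 6
B: 3·3 = 9 | 4·1+1·5 = 9
J: 3·7 = 21 | 4·5+1·1 = 21
M: 3·2 = 6 | 4·0+1·6 = 6
gcd(3,4,1) = 1

Coefficients: [3, 4, 1]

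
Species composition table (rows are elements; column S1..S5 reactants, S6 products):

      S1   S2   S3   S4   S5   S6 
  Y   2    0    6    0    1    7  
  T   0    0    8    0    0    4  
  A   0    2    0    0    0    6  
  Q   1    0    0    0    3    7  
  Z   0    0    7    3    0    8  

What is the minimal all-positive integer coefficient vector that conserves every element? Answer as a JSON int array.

Coefficients: [2, 6, 1, 3, 4, 2]

Y: 2·2+6·0+1·6+3·0+4·1 = 14 | 2·7 = 14
T: 2·0+6·0+1·8+3·0+4·0 = 8 | 2·4 = 8
A: 2·0+6·2+1·0+3·0+4·0 = 12 | 2·6 = 12
Q: 2·1+6·0+1·0+3·0+4·3 = 14 | 2·7 = 14
Z: 2·0+6·0+1·7+3·3+4·0 = 16 | 2·8 = 16
gcd(2,6,1,3,4,2) = 1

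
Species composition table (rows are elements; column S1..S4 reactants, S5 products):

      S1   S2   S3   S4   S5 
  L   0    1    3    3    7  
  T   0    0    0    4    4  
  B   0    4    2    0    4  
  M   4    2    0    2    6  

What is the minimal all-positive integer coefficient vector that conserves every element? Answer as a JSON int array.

L: 4·0+2·1+6·3+5·3 = 35 | 5·7 = 35
T: 4·0+2·0+6·0+5·4 = 20 | 5·4 = 20
B: 4·0+2·4+6·2+5·0 = 20 | 5·4 = 20
M: 4·4+2·2+6·0+5·2 = 30 | 5·6 = 30
gcd(4,2,6,5,5) = 1

Coefficients: [4, 2, 6, 5, 5]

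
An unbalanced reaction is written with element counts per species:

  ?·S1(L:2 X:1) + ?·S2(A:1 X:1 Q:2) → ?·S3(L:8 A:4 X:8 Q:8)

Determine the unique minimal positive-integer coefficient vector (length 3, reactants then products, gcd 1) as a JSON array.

L: 4·2+4·0 = 8 | 1·8 = 8
A: 4·0+4·1 = 4 | 1·4 = 4
X: 4·1+4·1 = 8 | 1·8 = 8
Q: 4·0+4·2 = 8 | 1·8 = 8
gcd(4,4,1) = 1

Coefficients: [4, 4, 1]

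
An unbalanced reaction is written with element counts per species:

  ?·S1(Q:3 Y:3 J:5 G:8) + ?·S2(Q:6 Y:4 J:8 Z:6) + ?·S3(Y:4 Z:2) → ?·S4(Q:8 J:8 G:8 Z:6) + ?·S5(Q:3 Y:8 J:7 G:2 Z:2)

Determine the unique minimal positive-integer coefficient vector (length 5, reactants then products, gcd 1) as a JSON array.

Coefficients: [4, 4, 1, 3, 4]

Q: 4·3+4·6+1·0 = 36 | 3·8+4·3 = 36
Y: 4·3+4·4+1·4 = 32 | 3·0+4·8 = 32
J: 4·5+4·8+1·0 = 52 | 3·8+4·7 = 52
G: 4·8+4·0+1·0 = 32 | 3·8+4·2 = 32
Z: 4·0+4·6+1·2 = 26 | 3·6+4·2 = 26
gcd(4,4,1,3,4) = 1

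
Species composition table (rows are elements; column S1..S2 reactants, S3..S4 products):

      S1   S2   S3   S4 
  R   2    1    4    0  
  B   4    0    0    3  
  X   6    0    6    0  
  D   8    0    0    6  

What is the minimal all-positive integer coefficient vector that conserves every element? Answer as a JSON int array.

Coefficients: [3, 6, 3, 4]

R: 3·2+6·1 = 12 | 3·4+4·0 = 12
B: 3·4+6·0 = 12 | 3·0+4·3 = 12
X: 3·6+6·0 = 18 | 3·6+4·0 = 18
D: 3·8+6·0 = 24 | 3·0+4·6 = 24
gcd(3,6,3,4) = 1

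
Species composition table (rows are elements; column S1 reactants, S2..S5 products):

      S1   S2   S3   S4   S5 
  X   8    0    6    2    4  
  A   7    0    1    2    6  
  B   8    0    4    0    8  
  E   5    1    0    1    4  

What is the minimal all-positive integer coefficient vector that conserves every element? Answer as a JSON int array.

X: 4·8 = 32 | 4·0+2·6+4·2+3·4 = 32
A: 4·7 = 28 | 4·0+2·1+4·2+3·6 = 28
B: 4·8 = 32 | 4·0+2·4+4·0+3·8 = 32
E: 4·5 = 20 | 4·1+2·0+4·1+3·4 = 20
gcd(4,4,2,4,3) = 1

Coefficients: [4, 4, 2, 4, 3]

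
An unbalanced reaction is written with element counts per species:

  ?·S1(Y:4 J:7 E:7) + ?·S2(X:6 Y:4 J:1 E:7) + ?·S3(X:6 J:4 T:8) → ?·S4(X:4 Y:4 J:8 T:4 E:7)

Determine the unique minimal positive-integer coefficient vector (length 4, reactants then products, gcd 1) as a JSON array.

X: 5·0+1·6+3·6 = 24 | 6·4 = 24
Y: 5·4+1·4+3·0 = 24 | 6·4 = 24
J: 5·7+1·1+3·4 = 48 | 6·8 = 48
T: 5·0+1·0+3·8 = 24 | 6·4 = 24
E: 5·7+1·7+3·0 = 42 | 6·7 = 42
gcd(5,1,3,6) = 1

Coefficients: [5, 1, 3, 6]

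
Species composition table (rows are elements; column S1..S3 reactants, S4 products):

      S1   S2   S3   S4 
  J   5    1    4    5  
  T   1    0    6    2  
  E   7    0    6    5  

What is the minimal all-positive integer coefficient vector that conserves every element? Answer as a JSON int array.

Coefficients: [2, 6, 1, 4]

J: 2·5+6·1+1·4 = 20 | 4·5 = 20
T: 2·1+6·0+1·6 = 8 | 4·2 = 8
E: 2·7+6·0+1·6 = 20 | 4·5 = 20
gcd(2,6,1,4) = 1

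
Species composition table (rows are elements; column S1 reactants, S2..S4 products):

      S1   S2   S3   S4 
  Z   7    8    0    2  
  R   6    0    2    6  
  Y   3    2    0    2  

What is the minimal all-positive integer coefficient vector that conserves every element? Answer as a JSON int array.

Coefficients: [6, 4, 3, 5]

Z: 6·7 = 42 | 4·8+3·0+5·2 = 42
R: 6·6 = 36 | 4·0+3·2+5·6 = 36
Y: 6·3 = 18 | 4·2+3·0+5·2 = 18
gcd(6,4,3,5) = 1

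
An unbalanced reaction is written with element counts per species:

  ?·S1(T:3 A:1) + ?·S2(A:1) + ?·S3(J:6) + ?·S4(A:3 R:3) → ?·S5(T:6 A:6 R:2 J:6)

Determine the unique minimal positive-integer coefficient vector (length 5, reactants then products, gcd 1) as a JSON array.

T: 6·3+6·0+3·0+2·0 = 18 | 3·6 = 18
A: 6·1+6·1+3·0+2·3 = 18 | 3·6 = 18
R: 6·0+6·0+3·0+2·3 = 6 | 3·2 = 6
J: 6·0+6·0+3·6+2·0 = 18 | 3·6 = 18
gcd(6,6,3,2,3) = 1

Coefficients: [6, 6, 3, 2, 3]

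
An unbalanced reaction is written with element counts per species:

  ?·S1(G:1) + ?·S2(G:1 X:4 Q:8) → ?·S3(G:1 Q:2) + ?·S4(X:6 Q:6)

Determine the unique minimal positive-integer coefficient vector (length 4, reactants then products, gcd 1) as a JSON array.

Coefficients: [3, 3, 6, 2]

G: 3·1+3·1 = 6 | 6·1+2·0 = 6
X: 3·0+3·4 = 12 | 6·0+2·6 = 12
Q: 3·0+3·8 = 24 | 6·2+2·6 = 24
gcd(3,3,6,2) = 1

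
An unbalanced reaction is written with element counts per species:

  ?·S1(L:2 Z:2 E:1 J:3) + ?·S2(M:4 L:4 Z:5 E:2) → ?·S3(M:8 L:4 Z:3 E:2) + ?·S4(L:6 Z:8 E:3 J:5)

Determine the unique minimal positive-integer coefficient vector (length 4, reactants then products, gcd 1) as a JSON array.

M: 5·0+4·4 = 16 | 2·8+3·0 = 16
L: 5·2+4·4 = 26 | 2·4+3·6 = 26
Z: 5·2+4·5 = 30 | 2·3+3·8 = 30
E: 5·1+4·2 = 13 | 2·2+3·3 = 13
J: 5·3+4·0 = 15 | 2·0+3·5 = 15
gcd(5,4,2,3) = 1

Coefficients: [5, 4, 2, 3]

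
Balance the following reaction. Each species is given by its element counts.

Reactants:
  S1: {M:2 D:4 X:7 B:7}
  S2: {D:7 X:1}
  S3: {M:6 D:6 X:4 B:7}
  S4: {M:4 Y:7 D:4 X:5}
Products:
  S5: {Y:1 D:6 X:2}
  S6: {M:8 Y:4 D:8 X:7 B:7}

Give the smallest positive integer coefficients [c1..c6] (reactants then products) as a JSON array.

M: 1·2+4·0+3·6+3·4 = 32 | 5·0+4·8 = 32
Y: 1·0+4·0+3·0+3·7 = 21 | 5·1+4·4 = 21
D: 1·4+4·7+3·6+3·4 = 62 | 5·6+4·8 = 62
X: 1·7+4·1+3·4+3·5 = 38 | 5·2+4·7 = 38
B: 1·7+4·0+3·7+3·0 = 28 | 5·0+4·7 = 28
gcd(1,4,3,3,5,4) = 1

Coefficients: [1, 4, 3, 3, 5, 4]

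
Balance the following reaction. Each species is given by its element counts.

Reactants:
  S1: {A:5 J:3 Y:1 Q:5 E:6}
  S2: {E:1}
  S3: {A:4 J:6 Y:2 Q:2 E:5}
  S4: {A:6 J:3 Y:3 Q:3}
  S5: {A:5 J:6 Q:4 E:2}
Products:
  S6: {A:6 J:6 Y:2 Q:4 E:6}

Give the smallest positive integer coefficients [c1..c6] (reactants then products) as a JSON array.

A: 1·5+6·0+2·4+1·6+1·5 = 24 | 4·6 = 24
J: 1·3+6·0+2·6+1·3+1·6 = 24 | 4·6 = 24
Y: 1·1+6·0+2·2+1·3+1·0 = 8 | 4·2 = 8
Q: 1·5+6·0+2·2+1·3+1·4 = 16 | 4·4 = 16
E: 1·6+6·1+2·5+1·0+1·2 = 24 | 4·6 = 24
gcd(1,6,2,1,1,4) = 1

Coefficients: [1, 6, 2, 1, 1, 4]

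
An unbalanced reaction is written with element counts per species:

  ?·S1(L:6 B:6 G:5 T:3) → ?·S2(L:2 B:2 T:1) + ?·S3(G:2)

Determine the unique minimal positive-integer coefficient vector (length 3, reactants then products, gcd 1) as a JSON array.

Coefficients: [2, 6, 5]

L: 2·6 = 12 | 6·2+5·0 = 12
B: 2·6 = 12 | 6·2+5·0 = 12
G: 2·5 = 10 | 6·0+5·2 = 10
T: 2·3 = 6 | 6·1+5·0 = 6
gcd(2,6,5) = 1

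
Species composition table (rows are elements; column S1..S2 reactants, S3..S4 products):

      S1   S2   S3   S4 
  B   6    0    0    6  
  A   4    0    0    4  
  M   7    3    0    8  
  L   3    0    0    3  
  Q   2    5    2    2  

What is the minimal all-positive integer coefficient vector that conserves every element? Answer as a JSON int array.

Coefficients: [6, 2, 5, 6]

B: 6·6+2·0 = 36 | 5·0+6·6 = 36
A: 6·4+2·0 = 24 | 5·0+6·4 = 24
M: 6·7+2·3 = 48 | 5·0+6·8 = 48
L: 6·3+2·0 = 18 | 5·0+6·3 = 18
Q: 6·2+2·5 = 22 | 5·2+6·2 = 22
gcd(6,2,5,6) = 1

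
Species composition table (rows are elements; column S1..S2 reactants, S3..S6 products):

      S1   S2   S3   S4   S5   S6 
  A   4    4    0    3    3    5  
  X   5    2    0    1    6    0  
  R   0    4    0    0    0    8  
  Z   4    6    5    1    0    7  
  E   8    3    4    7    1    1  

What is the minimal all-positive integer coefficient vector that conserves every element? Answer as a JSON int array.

Coefficients: [6, 2, 5, 4, 5, 1]

A: 6·4+2·4 = 32 | 5·0+4·3+5·3+1·5 = 32
X: 6·5+2·2 = 34 | 5·0+4·1+5·6+1·0 = 34
R: 6·0+2·4 = 8 | 5·0+4·0+5·0+1·8 = 8
Z: 6·4+2·6 = 36 | 5·5+4·1+5·0+1·7 = 36
E: 6·8+2·3 = 54 | 5·4+4·7+5·1+1·1 = 54
gcd(6,2,5,4,5,1) = 1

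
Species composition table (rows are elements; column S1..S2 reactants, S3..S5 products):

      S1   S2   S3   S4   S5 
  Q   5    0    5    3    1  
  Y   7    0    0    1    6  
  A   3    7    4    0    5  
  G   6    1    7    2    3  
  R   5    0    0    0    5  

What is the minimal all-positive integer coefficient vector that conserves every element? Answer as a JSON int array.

Coefficients: [5, 2, 1, 5, 5]

Q: 5·5+2·0 = 25 | 1·5+5·3+5·1 = 25
Y: 5·7+2·0 = 35 | 1·0+5·1+5·6 = 35
A: 5·3+2·7 = 29 | 1·4+5·0+5·5 = 29
G: 5·6+2·1 = 32 | 1·7+5·2+5·3 = 32
R: 5·5+2·0 = 25 | 1·0+5·0+5·5 = 25
gcd(5,2,1,5,5) = 1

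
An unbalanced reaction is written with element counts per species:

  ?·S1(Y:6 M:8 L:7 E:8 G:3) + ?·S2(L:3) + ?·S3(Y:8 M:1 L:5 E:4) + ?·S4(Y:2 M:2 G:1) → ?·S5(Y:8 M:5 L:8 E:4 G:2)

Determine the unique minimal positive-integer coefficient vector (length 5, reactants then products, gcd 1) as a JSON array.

Coefficients: [1, 5, 2, 5, 4]

Y: 1·6+5·0+2·8+5·2 = 32 | 4·8 = 32
M: 1·8+5·0+2·1+5·2 = 20 | 4·5 = 20
L: 1·7+5·3+2·5+5·0 = 32 | 4·8 = 32
E: 1·8+5·0+2·4+5·0 = 16 | 4·4 = 16
G: 1·3+5·0+2·0+5·1 = 8 | 4·2 = 8
gcd(1,5,2,5,4) = 1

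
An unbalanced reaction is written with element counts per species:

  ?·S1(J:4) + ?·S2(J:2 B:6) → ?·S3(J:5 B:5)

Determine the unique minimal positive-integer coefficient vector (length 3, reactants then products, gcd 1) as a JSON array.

Coefficients: [5, 5, 6]

J: 5·4+5·2 = 30 | 6·5 = 30
B: 5·0+5·6 = 30 | 6·5 = 30
gcd(5,5,6) = 1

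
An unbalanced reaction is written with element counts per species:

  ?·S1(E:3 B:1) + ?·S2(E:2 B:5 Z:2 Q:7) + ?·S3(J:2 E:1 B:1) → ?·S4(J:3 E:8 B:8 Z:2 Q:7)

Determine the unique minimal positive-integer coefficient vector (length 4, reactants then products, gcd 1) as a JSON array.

J: 3·0+2·0+3·2 = 6 | 2·3 = 6
E: 3·3+2·2+3·1 = 16 | 2·8 = 16
B: 3·1+2·5+3·1 = 16 | 2·8 = 16
Z: 3·0+2·2+3·0 = 4 | 2·2 = 4
Q: 3·0+2·7+3·0 = 14 | 2·7 = 14
gcd(3,2,3,2) = 1

Coefficients: [3, 2, 3, 2]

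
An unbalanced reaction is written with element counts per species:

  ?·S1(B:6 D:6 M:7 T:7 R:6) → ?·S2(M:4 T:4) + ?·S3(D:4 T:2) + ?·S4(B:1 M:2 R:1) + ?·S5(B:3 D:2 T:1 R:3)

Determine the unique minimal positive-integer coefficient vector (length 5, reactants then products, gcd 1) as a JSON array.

Coefficients: [4, 4, 3, 6, 6]

B: 4·6 = 24 | 4·0+3·0+6·1+6·3 = 24
D: 4·6 = 24 | 4·0+3·4+6·0+6·2 = 24
M: 4·7 = 28 | 4·4+3·0+6·2+6·0 = 28
T: 4·7 = 28 | 4·4+3·2+6·0+6·1 = 28
R: 4·6 = 24 | 4·0+3·0+6·1+6·3 = 24
gcd(4,4,3,6,6) = 1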